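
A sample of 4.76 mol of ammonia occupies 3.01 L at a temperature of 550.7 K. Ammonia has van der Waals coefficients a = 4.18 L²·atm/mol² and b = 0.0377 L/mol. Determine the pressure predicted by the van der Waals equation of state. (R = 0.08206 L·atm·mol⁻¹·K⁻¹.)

P = nRT/(V − nb) − a n²/V²
nRT/(V − nb) = (4.76)(0.08206)(550.7)/(3.01 − 4.76×0.0377) = 215.11/2.8305 = 75.997 atm
a n²/V² = (4.18)(4.76)²/(3.01)² = 10.453 atm
P = 75.997 − 10.453 = 65.54 atm

P ≈ 65.54 atm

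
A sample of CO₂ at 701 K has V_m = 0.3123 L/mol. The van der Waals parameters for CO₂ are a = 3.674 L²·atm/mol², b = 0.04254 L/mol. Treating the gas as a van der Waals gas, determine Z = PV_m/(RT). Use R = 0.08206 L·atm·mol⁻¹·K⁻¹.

Z ≈ 0.9532

P = RT/(V_m − b) − a/V_m² = (0.08206)(701)/(0.3123 − 0.04254) − 3.674/(0.3123)²
  = 57.524/0.26976 − 37.670 = 213.24 − 37.670 = 175.57 atm
Z = PV_m/(RT) = (175.57)(0.3123)/((0.08206)(701)) = 54.831/57.524 = 0.9532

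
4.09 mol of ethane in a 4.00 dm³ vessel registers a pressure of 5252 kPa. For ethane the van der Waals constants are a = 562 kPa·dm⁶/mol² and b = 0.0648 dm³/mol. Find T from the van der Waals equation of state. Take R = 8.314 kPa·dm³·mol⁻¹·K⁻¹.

T = (P + a n²/V²)(V − nb)/(nR)
P + a n²/V² = 5252 + (562)(4.09)²/(4.00)² = 5839.6 kPa
V − nb = 4.00 − (4.09)(0.0648) = 3.7350 dm³
T = (5839.6)(3.7350)/((4.09)(8.314)) = 641.4 K

T ≈ 641.4 K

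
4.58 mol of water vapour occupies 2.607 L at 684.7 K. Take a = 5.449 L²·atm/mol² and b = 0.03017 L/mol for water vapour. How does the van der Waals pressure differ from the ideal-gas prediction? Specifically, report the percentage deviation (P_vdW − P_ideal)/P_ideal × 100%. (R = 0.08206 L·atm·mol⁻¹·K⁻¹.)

Ideal: P_ideal = nRT/V = (4.58)(0.08206)(684.7)/2.607 = 98.7089 atm
vdW: P = nRT/(V − nb) − a n²/V² = 257.334/2.46882 − 114.300/6.79645 = 104.234 − 16.8176 = 87.416 atm
% deviation = (87.416 − 98.7089)/98.7089 × 100% = -11.44%

-11.44 %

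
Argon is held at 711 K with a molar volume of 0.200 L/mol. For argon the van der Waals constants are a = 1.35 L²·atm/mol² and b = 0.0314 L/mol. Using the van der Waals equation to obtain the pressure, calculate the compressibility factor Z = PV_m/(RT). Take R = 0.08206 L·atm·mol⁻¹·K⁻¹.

P = RT/(V_m − b) − a/V_m² = (0.08206)(711)/(0.200 − 0.0314) − 1.35/(0.200)²
  = 58.345/0.16860 − 33.750 = 346.06 − 33.750 = 312.31 atm
Z = PV_m/(RT) = (312.31)(0.200)/((0.08206)(711)) = 62.462/58.345 = 1.071

Z ≈ 1.071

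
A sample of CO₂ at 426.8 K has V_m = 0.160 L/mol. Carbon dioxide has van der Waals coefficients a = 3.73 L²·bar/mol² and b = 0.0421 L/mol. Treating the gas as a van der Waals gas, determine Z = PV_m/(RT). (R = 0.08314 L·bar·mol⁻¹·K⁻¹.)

P = RT/(V_m − b) − a/V_m² = (0.08314)(426.8)/(0.160 − 0.0421) − 3.73/(0.160)²
  = 35.484/0.11790 − 145.70 = 300.97 − 145.70 = 155.27 bar
Z = PV_m/(RT) = (155.27)(0.160)/((0.08314)(426.8)) = 24.843/35.484 = 0.7001

Z ≈ 0.7001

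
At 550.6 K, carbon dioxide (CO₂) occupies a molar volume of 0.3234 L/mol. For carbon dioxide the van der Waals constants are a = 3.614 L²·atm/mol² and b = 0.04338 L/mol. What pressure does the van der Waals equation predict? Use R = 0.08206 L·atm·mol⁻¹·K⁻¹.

P ≈ 126.8 atm

P = RT/(V_m − b) − a/V_m²
RT/(V_m − b) = (0.08206)(550.6)/(0.3234 − 0.04338) = 45.182/0.28002 = 161.35 atm
a/V_m² = 3.614/(0.3234)² = 34.555 atm
P = 161.35 − 34.555 = 126.8 atm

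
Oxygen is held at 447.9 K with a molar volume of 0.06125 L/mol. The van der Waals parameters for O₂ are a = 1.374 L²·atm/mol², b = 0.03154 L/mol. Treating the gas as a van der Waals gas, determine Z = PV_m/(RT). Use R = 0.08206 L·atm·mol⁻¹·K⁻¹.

P = RT/(V_m − b) − a/V_m² = (0.08206)(447.9)/(0.06125 − 0.03154) − 1.374/(0.06125)²
  = 36.755/0.029710 − 366.25 = 1237.1 − 366.25 = 870.9 atm
Z = PV_m/(RT) = (870.9)(0.06125)/((0.08206)(447.9)) = 53.343/36.755 = 1.451

Z ≈ 1.451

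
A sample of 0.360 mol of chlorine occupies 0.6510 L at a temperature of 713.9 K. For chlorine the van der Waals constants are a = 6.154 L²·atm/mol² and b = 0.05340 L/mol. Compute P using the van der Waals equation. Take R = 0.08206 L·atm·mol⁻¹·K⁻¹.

P = nRT/(V − nb) − a n²/V²
nRT/(V − nb) = (0.360)(0.08206)(713.9)/(0.6510 − 0.360×0.05340) = 21.090/0.63178 = 33.382 atm
a n²/V² = (6.154)(0.360)²/(0.6510)² = 1.8819 atm
P = 33.382 − 1.8819 = 31.50 atm

P ≈ 31.50 atm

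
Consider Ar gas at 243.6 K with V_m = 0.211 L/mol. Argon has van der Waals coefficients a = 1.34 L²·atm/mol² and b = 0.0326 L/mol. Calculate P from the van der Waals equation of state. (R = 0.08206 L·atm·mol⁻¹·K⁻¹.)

P ≈ 81.95 atm

P = RT/(V_m − b) − a/V_m²
RT/(V_m − b) = (0.08206)(243.6)/(0.211 − 0.0326) = 19.990/0.17840 = 112.05 atm
a/V_m² = 1.34/(0.211)² = 30.098 atm
P = 112.05 − 30.098 = 81.95 atm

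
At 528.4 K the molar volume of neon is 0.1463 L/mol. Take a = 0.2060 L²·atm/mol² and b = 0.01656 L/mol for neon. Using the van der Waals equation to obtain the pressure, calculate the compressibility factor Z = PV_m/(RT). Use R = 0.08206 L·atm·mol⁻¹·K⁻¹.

P = RT/(V_m − b) − a/V_m² = (0.08206)(528.4)/(0.1463 − 0.01656) − 0.2060/(0.1463)²
  = 43.361/0.12974 − 9.6245 = 334.21 − 9.6245 = 324.59 atm
Z = PV_m/(RT) = (324.59)(0.1463)/((0.08206)(528.4)) = 47.488/43.361 = 1.095

Z ≈ 1.095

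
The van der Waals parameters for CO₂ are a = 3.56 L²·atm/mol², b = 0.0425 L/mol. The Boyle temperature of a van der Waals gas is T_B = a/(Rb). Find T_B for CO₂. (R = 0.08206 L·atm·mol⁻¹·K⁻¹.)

For a van der Waals gas the second virial coefficient B₂ = b − a/(RT) vanishes at T_B = a/(Rb).
T_B = 3.56/(0.08206×0.0425) = 3.56/0.0034876 = 1021 K

T_B ≈ 1021 K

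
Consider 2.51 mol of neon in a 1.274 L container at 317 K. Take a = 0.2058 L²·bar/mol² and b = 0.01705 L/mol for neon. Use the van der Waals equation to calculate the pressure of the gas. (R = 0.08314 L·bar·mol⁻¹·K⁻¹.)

P = nRT/(V − nb) − a n²/V²
nRT/(V − nb) = (2.51)(0.08314)(317)/(1.274 − 2.51×0.01705) = 66.152/1.2312 = 53.730 bar
a n²/V² = (0.2058)(2.51)²/(1.274)² = 0.79883 bar
P = 53.730 − 0.79883 = 52.93 bar

P ≈ 52.93 bar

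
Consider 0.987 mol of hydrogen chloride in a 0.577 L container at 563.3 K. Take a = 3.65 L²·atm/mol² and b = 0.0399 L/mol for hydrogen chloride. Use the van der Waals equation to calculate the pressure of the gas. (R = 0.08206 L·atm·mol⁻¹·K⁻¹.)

P ≈ 74.18 atm

P = nRT/(V − nb) − a n²/V²
nRT/(V − nb) = (0.987)(0.08206)(563.3)/(0.577 − 0.987×0.0399) = 45.623/0.53762 = 84.861 atm
a n²/V² = (3.65)(0.987)²/(0.577)² = 10.680 atm
P = 84.861 − 10.680 = 74.18 atm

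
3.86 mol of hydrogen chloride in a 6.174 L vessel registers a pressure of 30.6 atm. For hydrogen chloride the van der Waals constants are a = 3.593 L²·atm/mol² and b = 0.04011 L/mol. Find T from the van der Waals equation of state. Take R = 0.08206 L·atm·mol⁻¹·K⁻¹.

T = (P + a n²/V²)(V − nb)/(nR)
P + a n²/V² = 30.6 + (3.593)(3.86)²/(6.174)² = 32.004 atm
V − nb = 6.174 − (3.86)(0.04011) = 6.0192 L
T = (32.004)(6.0192)/((3.86)(0.08206)) = 608.2 K

T ≈ 608.2 K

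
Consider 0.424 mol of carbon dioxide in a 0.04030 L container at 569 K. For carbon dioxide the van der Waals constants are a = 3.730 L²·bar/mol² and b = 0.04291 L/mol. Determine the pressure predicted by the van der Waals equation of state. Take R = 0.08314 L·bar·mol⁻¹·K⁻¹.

P ≈ 494.5 bar

P = nRT/(V − nb) − a n²/V²
nRT/(V − nb) = (0.424)(0.08314)(569)/(0.04030 − 0.424×0.04291) = 20.058/0.022106 = 907.36 bar
a n²/V² = (3.730)(0.424)²/(0.04030)² = 412.89 bar
P = 907.36 − 412.89 = 494.5 bar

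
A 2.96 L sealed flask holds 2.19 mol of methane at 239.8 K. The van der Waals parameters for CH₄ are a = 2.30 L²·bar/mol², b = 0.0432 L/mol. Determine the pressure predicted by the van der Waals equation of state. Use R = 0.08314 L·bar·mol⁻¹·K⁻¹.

P = nRT/(V − nb) − a n²/V²
nRT/(V − nb) = (2.19)(0.08314)(239.8)/(2.96 − 2.19×0.0432) = 43.662/2.8654 = 15.238 bar
a n²/V² = (2.30)(2.19)²/(2.96)² = 1.2590 bar
P = 15.238 − 1.2590 = 13.98 bar

P ≈ 13.98 bar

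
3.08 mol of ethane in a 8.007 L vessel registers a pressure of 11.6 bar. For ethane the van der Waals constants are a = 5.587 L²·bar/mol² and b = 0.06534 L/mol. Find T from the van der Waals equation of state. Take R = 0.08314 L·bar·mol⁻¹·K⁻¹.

T = (P + a n²/V²)(V − nb)/(nR)
P + a n²/V² = 11.6 + (5.587)(3.08)²/(8.007)² = 12.427 bar
V − nb = 8.007 − (3.08)(0.06534) = 7.8058 L
T = (12.427)(7.8058)/((3.08)(0.08314)) = 378.8 K

T ≈ 378.8 K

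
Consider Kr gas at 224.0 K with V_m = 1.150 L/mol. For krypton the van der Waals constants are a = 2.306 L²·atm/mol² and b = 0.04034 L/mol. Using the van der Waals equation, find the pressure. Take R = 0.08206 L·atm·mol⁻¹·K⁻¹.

P = RT/(V_m − b) − a/V_m²
RT/(V_m − b) = (0.08206)(224.0)/(1.150 − 0.04034) = 18.381/1.1097 = 16.564 atm
a/V_m² = 2.306/(1.150)² = 1.7437 atm
P = 16.564 − 1.7437 = 14.82 atm

P ≈ 14.82 atm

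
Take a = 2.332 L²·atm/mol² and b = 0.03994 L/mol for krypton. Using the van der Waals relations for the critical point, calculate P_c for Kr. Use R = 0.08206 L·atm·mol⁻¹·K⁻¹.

P_c ≈ 54.14 atm

For a van der Waals gas, P_c = a/(27b²).
P_c = 2.332/(27×(0.03994)²) = 2.332/0.043070 = 54.14 atm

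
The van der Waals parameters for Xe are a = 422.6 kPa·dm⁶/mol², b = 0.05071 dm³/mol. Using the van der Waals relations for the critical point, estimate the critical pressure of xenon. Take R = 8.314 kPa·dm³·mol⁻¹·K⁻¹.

For a van der Waals gas, P_c = a/(27b²).
P_c = 422.6/(27×(0.05071)²) = 422.6/0.069431 = 6087 kPa

P_c ≈ 6087 kPa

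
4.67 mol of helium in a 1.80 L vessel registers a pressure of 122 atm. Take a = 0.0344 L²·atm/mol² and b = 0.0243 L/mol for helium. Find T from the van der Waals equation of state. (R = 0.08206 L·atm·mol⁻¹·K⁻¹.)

T = (P + a n²/V²)(V − nb)/(nR)
P + a n²/V² = 122 + (0.0344)(4.67)²/(1.80)² = 122.23 atm
V − nb = 1.80 − (4.67)(0.0243) = 1.6865 L
T = (122.23)(1.6865)/((4.67)(0.08206)) = 537.9 K

T ≈ 537.9 K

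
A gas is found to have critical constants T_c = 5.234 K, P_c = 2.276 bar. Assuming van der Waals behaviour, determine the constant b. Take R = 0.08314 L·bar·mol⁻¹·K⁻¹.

From T_c = 8a/(27Rb) and P_c = a/(27b²): b = R T_c/(8 P_c).
b = (0.08314)(5.234)/(8×2.276) = 0.43515/18.208 = 0.02390 L/mol

b ≈ 0.02390 L/mol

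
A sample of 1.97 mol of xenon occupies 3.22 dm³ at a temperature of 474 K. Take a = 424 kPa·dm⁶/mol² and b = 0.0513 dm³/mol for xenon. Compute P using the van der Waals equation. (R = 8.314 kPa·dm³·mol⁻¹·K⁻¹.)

P ≈ 2330 kPa

P = nRT/(V − nb) − a n²/V²
nRT/(V − nb) = (1.97)(8.314)(474)/(3.22 − 1.97×0.0513) = 7763.4/3.1189 = 2489.1 kPa
a n²/V² = (424)(1.97)²/(3.22)² = 158.70 kPa
P = 2489.1 − 158.70 = 2330 kPa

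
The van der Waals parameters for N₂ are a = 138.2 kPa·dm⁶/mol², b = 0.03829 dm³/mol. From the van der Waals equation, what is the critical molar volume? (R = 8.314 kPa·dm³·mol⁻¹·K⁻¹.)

V_m,c ≈ 0.1149 dm³/mol

For a van der Waals gas, V_m,c = 3b.
V_m,c = 3×0.03829 = 0.1149 dm³/mol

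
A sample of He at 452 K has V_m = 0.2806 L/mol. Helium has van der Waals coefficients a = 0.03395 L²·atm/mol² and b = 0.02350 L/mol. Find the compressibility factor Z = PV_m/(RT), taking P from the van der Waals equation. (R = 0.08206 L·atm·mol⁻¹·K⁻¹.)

P = RT/(V_m − b) − a/V_m² = (0.08206)(452)/(0.2806 − 0.02350) − 0.03395/(0.2806)²
  = 37.091/0.25710 − 0.43119 = 144.27 − 0.43119 = 143.84 atm
Z = PV_m/(RT) = (143.84)(0.2806)/((0.08206)(452)) = 40.362/37.091 = 1.088

Z ≈ 1.088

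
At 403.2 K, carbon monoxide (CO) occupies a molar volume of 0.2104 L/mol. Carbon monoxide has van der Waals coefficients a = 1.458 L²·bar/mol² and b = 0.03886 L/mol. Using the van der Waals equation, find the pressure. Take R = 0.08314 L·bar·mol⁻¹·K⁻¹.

P = RT/(V_m − b) − a/V_m²
RT/(V_m − b) = (0.08314)(403.2)/(0.2104 − 0.03886) = 33.522/0.17154 = 195.42 bar
a/V_m² = 1.458/(0.2104)² = 32.936 bar
P = 195.42 − 32.936 = 162.5 bar

P ≈ 162.5 bar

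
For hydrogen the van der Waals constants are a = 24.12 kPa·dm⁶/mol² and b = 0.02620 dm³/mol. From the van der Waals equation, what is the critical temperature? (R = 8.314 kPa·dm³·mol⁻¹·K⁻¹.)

T_c ≈ 32.81 K

For a van der Waals gas, T_c = 8a/(27Rb).
T_c = 8×24.12/(27×8.314×0.02620) = 192.96/5.8813 = 32.81 K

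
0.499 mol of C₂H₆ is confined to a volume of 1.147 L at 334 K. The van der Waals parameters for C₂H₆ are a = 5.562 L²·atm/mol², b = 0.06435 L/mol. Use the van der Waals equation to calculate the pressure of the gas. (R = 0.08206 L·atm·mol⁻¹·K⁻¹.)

P ≈ 11.21 atm

P = nRT/(V − nb) − a n²/V²
nRT/(V − nb) = (0.499)(0.08206)(334)/(1.147 − 0.499×0.06435) = 13.677/1.1149 = 12.267 atm
a n²/V² = (5.562)(0.499)²/(1.147)² = 1.0527 atm
P = 12.267 − 1.0527 = 11.21 atm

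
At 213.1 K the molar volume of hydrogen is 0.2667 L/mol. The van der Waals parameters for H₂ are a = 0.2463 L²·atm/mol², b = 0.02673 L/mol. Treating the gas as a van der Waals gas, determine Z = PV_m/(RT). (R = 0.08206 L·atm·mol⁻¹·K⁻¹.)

Z ≈ 1.059

P = RT/(V_m − b) − a/V_m² = (0.08206)(213.1)/(0.2667 − 0.02673) − 0.2463/(0.2667)²
  = 17.487/0.23997 − 3.4627 = 72.872 − 3.4627 = 69.409 atm
Z = PV_m/(RT) = (69.409)(0.2667)/((0.08206)(213.1)) = 18.511/17.487 = 1.059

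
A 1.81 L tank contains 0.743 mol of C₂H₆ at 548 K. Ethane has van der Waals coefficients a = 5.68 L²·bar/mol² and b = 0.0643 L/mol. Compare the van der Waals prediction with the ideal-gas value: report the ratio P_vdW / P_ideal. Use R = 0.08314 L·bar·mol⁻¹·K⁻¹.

Ideal: P_ideal = nRT/V = (0.743)(0.08314)(548)/1.81 = 18.7025 bar
vdW: P = nRT/(V − nb) − a n²/V² = 33.8516/1.76223 − 3.13564/3.27610 = 19.2095 − 0.957126 = 18.2524 bar
Ratio = 18.2524/18.7025 = 0.9759

P_vdW / P_ideal ≈ 0.9759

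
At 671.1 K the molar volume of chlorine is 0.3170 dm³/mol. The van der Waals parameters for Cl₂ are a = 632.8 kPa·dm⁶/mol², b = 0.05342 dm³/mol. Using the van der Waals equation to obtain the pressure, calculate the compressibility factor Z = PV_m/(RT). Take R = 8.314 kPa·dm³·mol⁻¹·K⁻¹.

P = RT/(V_m − b) − a/V_m² = (8.314)(671.1)/(0.3170 − 0.05342) − 632.8/(0.3170)²
  = 5579.5/0.26358 − 6297.2 = 21168 − 6297.2 = 14871 kPa
Z = PV_m/(RT) = (14871)(0.3170)/((8.314)(671.1)) = 4714.1/5579.5 = 0.8449

Z ≈ 0.8449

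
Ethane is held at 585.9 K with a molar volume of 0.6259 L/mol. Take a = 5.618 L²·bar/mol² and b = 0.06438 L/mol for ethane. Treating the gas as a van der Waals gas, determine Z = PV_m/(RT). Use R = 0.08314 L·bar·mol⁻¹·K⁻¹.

P = RT/(V_m − b) − a/V_m² = (0.08314)(585.9)/(0.6259 − 0.06438) − 5.618/(0.6259)²
  = 48.712/0.56152 − 14.341 = 86.750 − 14.341 = 72.409 bar
Z = PV_m/(RT) = (72.409)(0.6259)/((0.08314)(585.9)) = 45.321/48.712 = 0.9304

Z ≈ 0.9304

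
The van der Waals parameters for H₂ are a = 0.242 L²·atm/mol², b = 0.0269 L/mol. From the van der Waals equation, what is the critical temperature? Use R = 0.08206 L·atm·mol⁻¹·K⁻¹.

For a van der Waals gas, T_c = 8a/(27Rb).
T_c = 8×0.242/(27×0.08206×0.0269) = 1.9360/0.059600 = 32.48 K

T_c ≈ 32.48 K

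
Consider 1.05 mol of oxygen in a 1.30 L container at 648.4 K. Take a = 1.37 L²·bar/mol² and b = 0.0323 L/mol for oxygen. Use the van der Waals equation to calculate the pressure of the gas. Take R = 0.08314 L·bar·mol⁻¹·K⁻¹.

P = nRT/(V − nb) − a n²/V²
nRT/(V − nb) = (1.05)(0.08314)(648.4)/(1.30 − 1.05×0.0323) = 56.603/1.2661 = 44.707 bar
a n²/V² = (1.37)(1.05)²/(1.30)² = 0.89374 bar
P = 44.707 − 0.89374 = 43.81 bar

P ≈ 43.81 bar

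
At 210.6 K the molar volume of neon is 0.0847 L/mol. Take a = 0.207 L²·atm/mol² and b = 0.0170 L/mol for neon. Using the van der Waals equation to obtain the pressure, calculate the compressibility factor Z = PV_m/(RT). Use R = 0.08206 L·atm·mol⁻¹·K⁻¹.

Z ≈ 1.110

P = RT/(V_m − b) − a/V_m² = (0.08206)(210.6)/(0.0847 − 0.0170) − 0.207/(0.0847)²
  = 17.282/0.067700 − 28.854 = 255.27 − 28.854 = 226.42 atm
Z = PV_m/(RT) = (226.42)(0.0847)/((0.08206)(210.6)) = 19.178/17.282 = 1.110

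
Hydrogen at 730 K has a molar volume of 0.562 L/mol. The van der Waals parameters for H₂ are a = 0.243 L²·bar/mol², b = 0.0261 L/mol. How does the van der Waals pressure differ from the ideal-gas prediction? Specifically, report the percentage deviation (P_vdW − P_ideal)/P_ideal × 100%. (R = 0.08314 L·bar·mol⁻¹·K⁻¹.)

4.16 %

Ideal: P_ideal = RT/V_m = (0.08314)(730)/0.562 = 107.993 bar
vdW: P = RT/(V_m − b) − a/V_m² = 60.6922/0.535900 − 0.243/0.315844 = 113.253 − 0.769367 = 112.484 bar
% deviation = (112.484 − 107.993)/107.993 × 100% = 4.16%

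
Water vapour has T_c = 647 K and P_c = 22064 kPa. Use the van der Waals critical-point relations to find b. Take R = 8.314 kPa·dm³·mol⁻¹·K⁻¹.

b ≈ 0.03047 dm³/mol

From T_c = 8a/(27Rb) and P_c = a/(27b²): b = R T_c/(8 P_c).
b = (8.314)(647)/(8×22064) = 5379.2/176512 = 0.03047 dm³/mol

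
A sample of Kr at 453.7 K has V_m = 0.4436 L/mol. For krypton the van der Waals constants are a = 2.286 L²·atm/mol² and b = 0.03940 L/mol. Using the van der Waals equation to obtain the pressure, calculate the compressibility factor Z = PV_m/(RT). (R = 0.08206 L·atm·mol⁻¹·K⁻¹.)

P = RT/(V_m − b) − a/V_m² = (0.08206)(453.7)/(0.4436 − 0.03940) − 2.286/(0.4436)²
  = 37.231/0.40420 − 11.617 = 92.110 − 11.617 = 80.493 atm
Z = PV_m/(RT) = (80.493)(0.4436)/((0.08206)(453.7)) = 35.707/37.231 = 0.9591

Z ≈ 0.9591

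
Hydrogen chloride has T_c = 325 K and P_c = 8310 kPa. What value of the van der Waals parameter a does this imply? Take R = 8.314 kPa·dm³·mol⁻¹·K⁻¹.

a ≈ 370.7 kPa·dm⁶/mol²

From T_c = 8a/(27Rb) and P_c = a/(27b²): a = 27 R² T_c²/(64 P_c).
a = 27×(8.314)²×(325)²/(64×8310) = 197129003/531840 = 370.7 kPa·dm⁶/mol²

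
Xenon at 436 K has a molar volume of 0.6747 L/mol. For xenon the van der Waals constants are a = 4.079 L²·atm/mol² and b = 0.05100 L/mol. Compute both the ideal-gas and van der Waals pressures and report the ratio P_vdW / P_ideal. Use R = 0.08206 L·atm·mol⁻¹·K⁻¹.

P_vdW / P_ideal ≈ 0.9128

Ideal: P_ideal = RT/V_m = (0.08206)(436)/0.6747 = 53.0282 atm
vdW: P = RT/(V_m − b) − a/V_m² = 35.7782/0.623700 − 4.079/0.455220 = 57.3644 − 8.96050 = 48.4039 atm
Ratio = 48.4039/53.0282 = 0.9128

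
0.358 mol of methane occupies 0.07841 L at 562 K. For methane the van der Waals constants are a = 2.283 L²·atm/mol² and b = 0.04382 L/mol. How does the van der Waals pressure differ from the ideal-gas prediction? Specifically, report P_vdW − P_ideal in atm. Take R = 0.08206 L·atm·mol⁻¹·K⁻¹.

Ideal: P_ideal = nRT/V = (0.358)(0.08206)(562)/0.07841 = 210.562 atm
vdW: P = nRT/(V − nb) − a n²/V² = 16.5101/0.0627224 − 0.292598/0.00614813 = 263.225 − 47.5914 = 215.634 atm
ΔP = 215.634 − 210.562 = 5.07 atm

ΔP ≈ 5.07 atm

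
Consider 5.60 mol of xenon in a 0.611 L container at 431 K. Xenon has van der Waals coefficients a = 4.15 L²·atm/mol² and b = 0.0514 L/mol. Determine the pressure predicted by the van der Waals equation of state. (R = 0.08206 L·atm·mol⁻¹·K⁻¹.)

P = nRT/(V − nb) − a n²/V²
nRT/(V − nb) = (5.60)(0.08206)(431)/(0.611 − 5.60×0.0514) = 198.06/0.32316 = 612.89 atm
a n²/V² = (4.15)(5.60)²/(0.611)² = 348.61 atm
P = 612.89 − 348.61 = 264.3 atm

P ≈ 264.3 atm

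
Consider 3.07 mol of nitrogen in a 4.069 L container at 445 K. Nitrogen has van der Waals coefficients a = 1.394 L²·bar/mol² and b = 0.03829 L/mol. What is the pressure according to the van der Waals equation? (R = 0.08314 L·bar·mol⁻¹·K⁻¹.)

P = nRT/(V − nb) − a n²/V²
nRT/(V − nb) = (3.07)(0.08314)(445)/(4.069 − 3.07×0.03829) = 113.58/3.9514 = 28.744 bar
a n²/V² = (1.394)(3.07)²/(4.069)² = 0.79353 bar
P = 28.744 − 0.79353 = 27.95 bar

P ≈ 27.95 bar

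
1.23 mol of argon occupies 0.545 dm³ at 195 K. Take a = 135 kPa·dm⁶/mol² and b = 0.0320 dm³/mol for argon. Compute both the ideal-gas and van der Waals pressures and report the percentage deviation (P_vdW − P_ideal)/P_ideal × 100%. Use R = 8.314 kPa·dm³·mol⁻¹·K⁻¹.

-11.01 %

Ideal: P_ideal = nRT/V = (1.23)(8.314)(195)/0.545 = 3658.92 kPa
vdW: P = nRT/(V − nb) − a n²/V² = 1994.11/0.505640 − 204.242/0.297025 = 3943.73 − 687.626 = 3256.10 kPa
% deviation = (3256.10 − 3658.92)/3658.92 × 100% = -11.01%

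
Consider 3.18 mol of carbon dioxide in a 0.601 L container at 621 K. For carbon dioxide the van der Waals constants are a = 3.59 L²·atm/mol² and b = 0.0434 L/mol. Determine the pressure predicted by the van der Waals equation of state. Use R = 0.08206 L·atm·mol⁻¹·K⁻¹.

P = nRT/(V − nb) − a n²/V²
nRT/(V − nb) = (3.18)(0.08206)(621)/(0.601 − 3.18×0.0434) = 162.05/0.46299 = 350.01 atm
a n²/V² = (3.59)(3.18)²/(0.601)² = 100.51 atm
P = 350.01 − 100.51 = 249.5 atm

P ≈ 249.5 atm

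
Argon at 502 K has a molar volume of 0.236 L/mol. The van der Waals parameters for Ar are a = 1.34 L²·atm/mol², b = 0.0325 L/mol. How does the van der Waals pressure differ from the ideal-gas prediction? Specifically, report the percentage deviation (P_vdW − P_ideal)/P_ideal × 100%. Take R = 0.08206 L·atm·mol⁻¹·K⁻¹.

2.19 %

Ideal: P_ideal = RT/V_m = (0.08206)(502)/0.236 = 174.551 atm
vdW: P = RT/(V_m − b) − a/V_m² = 41.1941/0.203500 − 1.34/0.0556960 = 202.428 − 24.0592 = 178.369 atm
% deviation = (178.369 − 174.551)/174.551 × 100% = 2.19%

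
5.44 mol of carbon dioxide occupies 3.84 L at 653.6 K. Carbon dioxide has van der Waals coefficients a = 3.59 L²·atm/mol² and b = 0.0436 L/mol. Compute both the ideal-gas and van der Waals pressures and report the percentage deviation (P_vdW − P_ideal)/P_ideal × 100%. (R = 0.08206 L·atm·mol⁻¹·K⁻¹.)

Ideal: P_ideal = nRT/V = (5.44)(0.08206)(653.6)/3.84 = 75.9821 atm
vdW: P = nRT/(V − nb) − a n²/V² = 291.771/3.60282 − 106.241/14.7456 = 80.9841 − 7.20493 = 73.7792 atm
% deviation = (73.7792 − 75.9821)/75.9821 × 100% = -2.90%

-2.90 %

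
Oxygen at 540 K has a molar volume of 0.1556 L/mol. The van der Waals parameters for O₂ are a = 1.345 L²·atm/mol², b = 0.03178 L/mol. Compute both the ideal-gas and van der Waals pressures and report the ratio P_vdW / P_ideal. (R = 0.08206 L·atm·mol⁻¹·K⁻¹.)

P_vdW / P_ideal ≈ 1.062

Ideal: P_ideal = RT/V_m = (0.08206)(540)/0.1556 = 284.784 atm
vdW: P = RT/(V_m − b) − a/V_m² = 44.3124/0.123820 − 1.345/0.0242114 = 357.878 − 55.5523 = 302.326 atm
Ratio = 302.326/284.784 = 1.062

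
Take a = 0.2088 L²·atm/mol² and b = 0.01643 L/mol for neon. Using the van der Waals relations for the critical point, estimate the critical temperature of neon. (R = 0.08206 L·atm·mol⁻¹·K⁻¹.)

For a van der Waals gas, T_c = 8a/(27Rb).
T_c = 8×0.2088/(27×0.08206×0.01643) = 1.6704/0.036403 = 45.89 K

T_c ≈ 45.89 K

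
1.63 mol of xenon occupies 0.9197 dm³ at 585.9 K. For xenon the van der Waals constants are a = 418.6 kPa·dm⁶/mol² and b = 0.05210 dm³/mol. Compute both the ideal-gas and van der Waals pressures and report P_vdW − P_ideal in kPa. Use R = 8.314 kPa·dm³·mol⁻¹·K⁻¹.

Ideal: P_ideal = nRT/V = (1.63)(8.314)(585.9)/0.9197 = 8633.26 kPa
vdW: P = nRT/(V − nb) − a n²/V² = 7940.01/0.834777 − 1112.18/0.845848 = 9511.53 − 1314.87 = 8196.66 kPa
ΔP = 8196.66 − 8633.26 = -436.6 kPa

ΔP ≈ -436.6 kPa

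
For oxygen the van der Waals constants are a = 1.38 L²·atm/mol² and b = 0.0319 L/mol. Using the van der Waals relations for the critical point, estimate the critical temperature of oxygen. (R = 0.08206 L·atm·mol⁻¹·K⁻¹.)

For a van der Waals gas, T_c = 8a/(27Rb).
T_c = 8×1.38/(27×0.08206×0.0319) = 11.040/0.070678 = 156.2 K

T_c ≈ 156.2 K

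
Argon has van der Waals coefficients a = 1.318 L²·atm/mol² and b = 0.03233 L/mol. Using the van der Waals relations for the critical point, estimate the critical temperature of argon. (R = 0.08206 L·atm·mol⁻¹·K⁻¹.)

T_c ≈ 147.2 K

For a van der Waals gas, T_c = 8a/(27Rb).
T_c = 8×1.318/(27×0.08206×0.03233) = 10.544/0.071631 = 147.2 K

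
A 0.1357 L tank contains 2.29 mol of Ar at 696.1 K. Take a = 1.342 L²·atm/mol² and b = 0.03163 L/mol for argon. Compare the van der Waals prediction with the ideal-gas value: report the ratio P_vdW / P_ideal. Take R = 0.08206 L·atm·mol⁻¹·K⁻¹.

Ideal: P_ideal = nRT/V = (2.29)(0.08206)(696.1)/0.1357 = 963.959 atm
vdW: P = nRT/(V − nb) − a n²/V² = 130.809/0.0632673 − 7.03758/0.0184145 = 2067.56 − 382.176 = 1685.38 atm
Ratio = 1685.38/963.959 = 1.748

P_vdW / P_ideal ≈ 1.748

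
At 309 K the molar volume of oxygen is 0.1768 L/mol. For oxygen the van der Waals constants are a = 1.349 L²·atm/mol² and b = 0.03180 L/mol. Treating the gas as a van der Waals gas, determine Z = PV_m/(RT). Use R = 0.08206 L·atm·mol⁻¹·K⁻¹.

P = RT/(V_m − b) − a/V_m² = (0.08206)(309)/(0.1768 − 0.03180) − 1.349/(0.1768)²
  = 25.357/0.14500 − 43.157 = 174.88 − 43.157 = 131.72 atm
Z = PV_m/(RT) = (131.72)(0.1768)/((0.08206)(309)) = 23.288/25.357 = 0.9184

Z ≈ 0.9184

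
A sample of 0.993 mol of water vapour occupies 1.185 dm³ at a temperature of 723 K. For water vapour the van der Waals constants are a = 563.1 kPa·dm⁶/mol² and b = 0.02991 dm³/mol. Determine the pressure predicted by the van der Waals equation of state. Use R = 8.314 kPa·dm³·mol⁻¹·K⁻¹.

P ≈ 4771 kPa

P = nRT/(V − nb) − a n²/V²
nRT/(V − nb) = (0.993)(8.314)(723)/(1.185 − 0.993×0.02991) = 5968.9/1.1553 = 5166.5 kPa
a n²/V² = (563.1)(0.993)²/(1.185)² = 395.41 kPa
P = 5166.5 − 395.41 = 4771 kPa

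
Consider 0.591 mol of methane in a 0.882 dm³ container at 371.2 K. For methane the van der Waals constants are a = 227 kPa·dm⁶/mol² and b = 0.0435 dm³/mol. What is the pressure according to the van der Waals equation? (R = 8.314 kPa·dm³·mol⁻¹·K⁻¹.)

P ≈ 2028 kPa

P = nRT/(V − nb) − a n²/V²
nRT/(V − nb) = (0.591)(8.314)(371.2)/(0.882 − 0.591×0.0435) = 1823.9/0.85629 = 2130.0 kPa
a n²/V² = (227)(0.591)²/(0.882)² = 101.92 kPa
P = 2130.0 − 101.92 = 2028 kPa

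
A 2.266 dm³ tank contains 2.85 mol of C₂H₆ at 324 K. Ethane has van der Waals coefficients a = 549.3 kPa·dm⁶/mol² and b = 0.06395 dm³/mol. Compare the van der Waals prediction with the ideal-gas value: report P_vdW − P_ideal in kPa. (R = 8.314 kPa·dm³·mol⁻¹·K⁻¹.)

Ideal: P_ideal = nRT/V = (2.85)(8.314)(324)/2.266 = 3387.97 kPa
vdW: P = nRT/(V − nb) − a n²/V² = 7677.15/2.08374 − 4461.69/5.13476 = 3684.31 − 868.919 = 2815.39 kPa
ΔP = 2815.39 − 3387.97 = -572.6 kPa

ΔP ≈ -572.6 kPa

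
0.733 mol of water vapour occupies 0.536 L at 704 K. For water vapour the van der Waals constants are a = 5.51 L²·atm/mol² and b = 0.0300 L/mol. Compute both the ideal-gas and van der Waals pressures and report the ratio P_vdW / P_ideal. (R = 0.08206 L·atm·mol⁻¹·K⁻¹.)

Ideal: P_ideal = nRT/V = (0.733)(0.08206)(704)/0.536 = 79.0030 atm
vdW: P = nRT/(V − nb) − a n²/V² = 42.3456/0.514010 − 2.96046/0.287296 = 82.3828 − 10.3046 = 72.0782 atm
Ratio = 72.0782/79.0030 = 0.9123

P_vdW / P_ideal ≈ 0.9123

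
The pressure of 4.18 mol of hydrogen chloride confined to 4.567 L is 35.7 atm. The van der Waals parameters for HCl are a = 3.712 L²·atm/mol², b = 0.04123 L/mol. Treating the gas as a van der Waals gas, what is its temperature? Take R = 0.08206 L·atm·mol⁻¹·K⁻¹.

T ≈ 497.2 K

T = (P + a n²/V²)(V − nb)/(nR)
P + a n²/V² = 35.7 + (3.712)(4.18)²/(4.567)² = 38.810 atm
V − nb = 4.567 − (4.18)(0.04123) = 4.3947 L
T = (38.810)(4.3947)/((4.18)(0.08206)) = 497.2 K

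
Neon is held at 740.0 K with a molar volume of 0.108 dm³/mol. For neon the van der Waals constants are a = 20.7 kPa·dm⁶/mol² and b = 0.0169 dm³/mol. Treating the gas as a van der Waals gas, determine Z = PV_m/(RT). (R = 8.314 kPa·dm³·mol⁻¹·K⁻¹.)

P = RT/(V_m − b) − a/V_m² = (8.314)(740.0)/(0.108 − 0.0169) − 20.7/(0.108)²
  = 6152.4/0.091100 − 1774.7 = 67535 − 1774.7 = 65760 kPa
Z = PV_m/(RT) = (65760)(0.108)/((8.314)(740.0)) = 7102.1/6152.4 = 1.154

Z ≈ 1.154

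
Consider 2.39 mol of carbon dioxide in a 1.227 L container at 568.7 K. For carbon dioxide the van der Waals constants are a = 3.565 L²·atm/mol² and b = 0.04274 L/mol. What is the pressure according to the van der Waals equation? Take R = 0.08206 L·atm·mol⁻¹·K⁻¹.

P = nRT/(V − nb) − a n²/V²
nRT/(V − nb) = (2.39)(0.08206)(568.7)/(1.227 − 2.39×0.04274) = 111.54/1.1249 = 99.155 atm
a n²/V² = (3.565)(2.39)²/(1.227)² = 13.526 atm
P = 99.155 − 13.526 = 85.63 atm

P ≈ 85.63 atm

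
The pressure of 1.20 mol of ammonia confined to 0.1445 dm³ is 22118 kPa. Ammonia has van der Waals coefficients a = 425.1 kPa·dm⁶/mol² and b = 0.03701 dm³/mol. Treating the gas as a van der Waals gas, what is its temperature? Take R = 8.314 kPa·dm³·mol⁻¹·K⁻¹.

T = (P + a n²/V²)(V − nb)/(nR)
P + a n²/V² = 22118 + (425.1)(1.20)²/(0.1445)² = 51435 kPa
V − nb = 0.1445 − (1.20)(0.03701) = 0.10009 dm³
T = (51435)(0.10009)/((1.20)(8.314)) = 516.0 K

T ≈ 516.0 K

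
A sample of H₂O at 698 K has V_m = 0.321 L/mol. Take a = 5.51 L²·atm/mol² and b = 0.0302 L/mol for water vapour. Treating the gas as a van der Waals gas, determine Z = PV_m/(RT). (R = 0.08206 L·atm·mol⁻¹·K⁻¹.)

Z ≈ 0.8042

P = RT/(V_m − b) − a/V_m² = (0.08206)(698)/(0.321 − 0.0302) − 5.51/(0.321)²
  = 57.278/0.29080 − 53.474 = 196.97 − 53.474 = 143.50 atm
Z = PV_m/(RT) = (143.50)(0.321)/((0.08206)(698)) = 46.064/57.278 = 0.8042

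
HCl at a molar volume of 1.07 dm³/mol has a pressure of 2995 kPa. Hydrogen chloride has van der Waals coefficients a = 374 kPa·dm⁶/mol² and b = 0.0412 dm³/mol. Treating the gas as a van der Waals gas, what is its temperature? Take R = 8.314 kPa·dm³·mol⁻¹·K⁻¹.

T ≈ 411.0 K

T = (P + a/V_m²)(V_m − b)/R
P + a/V_m² = 2995 + 374/(1.07)² = 3321.7 kPa
V_m − b = 1.07 − 0.0412 = 1.0288 dm³/mol
T = (3321.7)(1.0288)/8.314 = 411.0 K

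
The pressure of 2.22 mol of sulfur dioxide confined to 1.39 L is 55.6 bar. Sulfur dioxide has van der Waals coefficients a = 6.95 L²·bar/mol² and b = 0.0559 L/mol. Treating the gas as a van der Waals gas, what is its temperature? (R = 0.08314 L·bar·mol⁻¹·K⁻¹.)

T = (P + a n²/V²)(V − nb)/(nR)
P + a n²/V² = 55.6 + (6.95)(2.22)²/(1.39)² = 73.328 bar
V − nb = 1.39 − (2.22)(0.0559) = 1.2659 L
T = (73.328)(1.2659)/((2.22)(0.08314)) = 502.9 K

T ≈ 502.9 K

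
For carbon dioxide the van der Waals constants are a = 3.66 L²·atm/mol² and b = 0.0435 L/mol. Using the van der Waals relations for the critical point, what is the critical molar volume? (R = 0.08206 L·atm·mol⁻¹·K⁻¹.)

For a van der Waals gas, V_m,c = 3b.
V_m,c = 3×0.0435 = 0.1305 L/mol

V_m,c ≈ 0.1305 L/mol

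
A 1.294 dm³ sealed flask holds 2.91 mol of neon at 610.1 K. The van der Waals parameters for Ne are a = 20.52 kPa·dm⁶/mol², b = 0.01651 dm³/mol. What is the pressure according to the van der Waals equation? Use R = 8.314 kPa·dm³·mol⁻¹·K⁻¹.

P = nRT/(V − nb) − a n²/V²
nRT/(V − nb) = (2.91)(8.314)(610.1)/(1.294 − 2.91×0.01651) = 14761/1.2460 = 11847 kPa
a n²/V² = (20.52)(2.91)²/(1.294)² = 103.78 kPa
P = 11847 − 103.78 = 11743 kPa

P ≈ 11743 kPa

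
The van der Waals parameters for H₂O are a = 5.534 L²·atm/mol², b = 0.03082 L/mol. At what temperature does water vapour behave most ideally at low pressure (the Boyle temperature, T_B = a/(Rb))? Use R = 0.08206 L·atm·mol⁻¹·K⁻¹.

T_B ≈ 2188 K

For a van der Waals gas the second virial coefficient B₂ = b − a/(RT) vanishes at T_B = a/(Rb).
T_B = 5.534/(0.08206×0.03082) = 5.534/0.0025291 = 2188 K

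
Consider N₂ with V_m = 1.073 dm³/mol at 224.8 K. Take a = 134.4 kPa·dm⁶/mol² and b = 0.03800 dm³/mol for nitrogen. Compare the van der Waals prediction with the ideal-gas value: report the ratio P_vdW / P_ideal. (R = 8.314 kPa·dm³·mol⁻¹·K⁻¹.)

Ideal: P_ideal = RT/V_m = (8.314)(224.8)/1.073 = 1741.83 kPa
vdW: P = RT/(V_m − b) − a/V_m² = 1868.99/1.03500 − 134.4/1.15133 = 1805.79 − 116.735 = 1689.06 kPa
Ratio = 1689.06/1741.83 = 0.9697

P_vdW / P_ideal ≈ 0.9697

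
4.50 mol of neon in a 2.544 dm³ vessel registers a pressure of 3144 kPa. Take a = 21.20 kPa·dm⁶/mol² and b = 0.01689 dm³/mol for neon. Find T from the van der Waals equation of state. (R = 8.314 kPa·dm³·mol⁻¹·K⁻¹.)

T ≈ 211.8 K

T = (P + a n²/V²)(V − nb)/(nR)
P + a n²/V² = 3144 + (21.20)(4.50)²/(2.544)² = 3210.3 kPa
V − nb = 2.544 − (4.50)(0.01689) = 2.4680 dm³
T = (3210.3)(2.4680)/((4.50)(8.314)) = 211.8 K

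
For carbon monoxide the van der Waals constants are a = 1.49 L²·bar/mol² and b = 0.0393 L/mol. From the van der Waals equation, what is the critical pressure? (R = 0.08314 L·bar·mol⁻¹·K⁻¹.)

For a van der Waals gas, P_c = a/(27b²).
P_c = 1.49/(27×(0.0393)²) = 1.49/0.041701 = 35.73 bar

P_c ≈ 35.73 bar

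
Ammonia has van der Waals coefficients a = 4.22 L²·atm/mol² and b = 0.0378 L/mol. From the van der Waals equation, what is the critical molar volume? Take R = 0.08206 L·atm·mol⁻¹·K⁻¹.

V_m,c ≈ 0.1134 L/mol

For a van der Waals gas, V_m,c = 3b.
V_m,c = 3×0.0378 = 0.1134 L/mol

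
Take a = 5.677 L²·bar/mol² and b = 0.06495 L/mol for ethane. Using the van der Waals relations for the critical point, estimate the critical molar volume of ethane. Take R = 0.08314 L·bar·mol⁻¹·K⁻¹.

For a van der Waals gas, V_m,c = 3b.
V_m,c = 3×0.06495 = 0.1949 L/mol

V_m,c ≈ 0.1949 L/mol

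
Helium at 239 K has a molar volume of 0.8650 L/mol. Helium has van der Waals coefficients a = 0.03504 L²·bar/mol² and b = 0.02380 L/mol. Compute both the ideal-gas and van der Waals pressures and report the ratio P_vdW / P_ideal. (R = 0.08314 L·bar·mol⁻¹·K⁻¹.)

P_vdW / P_ideal ≈ 1.026

Ideal: P_ideal = RT/V_m = (0.08314)(239)/0.8650 = 22.9716 bar
vdW: P = RT/(V_m − b) − a/V_m² = 19.8705/0.841200 − 0.03504/0.748225 = 23.6216 − 0.0468308 = 23.5748 bar
Ratio = 23.5748/22.9716 = 1.026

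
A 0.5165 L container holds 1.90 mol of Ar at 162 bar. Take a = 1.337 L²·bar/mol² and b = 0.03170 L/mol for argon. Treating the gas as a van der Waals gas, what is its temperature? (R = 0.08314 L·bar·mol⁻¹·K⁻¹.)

T = (P + a n²/V²)(V − nb)/(nR)
P + a n²/V² = 162 + (1.337)(1.90)²/(0.5165)² = 180.09 bar
V − nb = 0.5165 − (1.90)(0.03170) = 0.45627 L
T = (180.09)(0.45627)/((1.90)(0.08314)) = 520.2 K

T ≈ 520.2 K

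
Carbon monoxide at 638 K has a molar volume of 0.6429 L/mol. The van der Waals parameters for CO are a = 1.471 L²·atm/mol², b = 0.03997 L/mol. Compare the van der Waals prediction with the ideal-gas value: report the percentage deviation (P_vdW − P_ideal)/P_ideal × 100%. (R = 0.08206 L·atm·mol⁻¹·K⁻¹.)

Ideal: P_ideal = RT/V_m = (0.08206)(638)/0.6429 = 81.4346 atm
vdW: P = RT/(V_m − b) − a/V_m² = 52.3543/0.602930 − 1.471/0.413320 = 86.8331 − 3.55899 = 83.2741 atm
% deviation = (83.2741 − 81.4346)/81.4346 × 100% = 2.26%

2.26 %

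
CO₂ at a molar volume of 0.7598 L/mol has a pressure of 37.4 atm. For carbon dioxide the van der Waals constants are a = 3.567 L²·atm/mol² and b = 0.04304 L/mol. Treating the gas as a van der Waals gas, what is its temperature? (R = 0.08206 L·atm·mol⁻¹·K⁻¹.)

T ≈ 380.6 K

T = (P + a/V_m²)(V_m − b)/R
P + a/V_m² = 37.4 + 3.567/(0.7598)² = 43.579 atm
V_m − b = 0.7598 − 0.04304 = 0.71676 L/mol
T = (43.579)(0.71676)/0.08206 = 380.6 K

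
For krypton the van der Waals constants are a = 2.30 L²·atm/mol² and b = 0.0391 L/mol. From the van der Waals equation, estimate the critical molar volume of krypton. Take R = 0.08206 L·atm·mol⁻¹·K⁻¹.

V_m,c ≈ 0.1173 L/mol

For a van der Waals gas, V_m,c = 3b.
V_m,c = 3×0.0391 = 0.1173 L/mol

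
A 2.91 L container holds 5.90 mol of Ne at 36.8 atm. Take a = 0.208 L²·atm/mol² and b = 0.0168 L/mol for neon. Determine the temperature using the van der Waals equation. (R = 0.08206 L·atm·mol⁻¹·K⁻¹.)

T = (P + a n²/V²)(V − nb)/(nR)
P + a n²/V² = 36.8 + (0.208)(5.90)²/(2.91)² = 37.655 atm
V − nb = 2.91 − (5.90)(0.0168) = 2.8109 L
T = (37.655)(2.8109)/((5.90)(0.08206)) = 218.6 K

T ≈ 218.6 K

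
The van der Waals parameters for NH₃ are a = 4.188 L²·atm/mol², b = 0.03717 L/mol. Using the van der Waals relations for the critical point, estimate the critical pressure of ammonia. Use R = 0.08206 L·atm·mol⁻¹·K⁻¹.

P_c ≈ 112.3 atm

For a van der Waals gas, P_c = a/(27b²).
P_c = 4.188/(27×(0.03717)²) = 4.188/0.037303 = 112.3 atm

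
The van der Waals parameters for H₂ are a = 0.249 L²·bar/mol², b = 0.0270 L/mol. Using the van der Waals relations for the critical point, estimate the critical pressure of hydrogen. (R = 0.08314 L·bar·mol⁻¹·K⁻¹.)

For a van der Waals gas, P_c = a/(27b²).
P_c = 0.249/(27×(0.0270)²) = 0.249/0.019683 = 12.65 bar

P_c ≈ 12.65 bar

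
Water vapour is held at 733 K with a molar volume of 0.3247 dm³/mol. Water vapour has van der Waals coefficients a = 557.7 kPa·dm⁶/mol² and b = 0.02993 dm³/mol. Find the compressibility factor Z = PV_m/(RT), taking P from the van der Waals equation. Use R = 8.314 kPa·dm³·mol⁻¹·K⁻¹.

Z ≈ 0.8197

P = RT/(V_m − b) − a/V_m² = (8.314)(733)/(0.3247 − 0.02993) − 557.7/(0.3247)²
  = 6094.2/0.29477 − 5289.8 = 20674 − 5289.8 = 15384 kPa
Z = PV_m/(RT) = (15384)(0.3247)/((8.314)(733)) = 4995.2/6094.2 = 0.8197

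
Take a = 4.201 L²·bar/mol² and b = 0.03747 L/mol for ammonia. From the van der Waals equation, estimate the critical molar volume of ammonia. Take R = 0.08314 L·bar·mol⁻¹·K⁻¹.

For a van der Waals gas, V_m,c = 3b.
V_m,c = 3×0.03747 = 0.1124 L/mol

V_m,c ≈ 0.1124 L/mol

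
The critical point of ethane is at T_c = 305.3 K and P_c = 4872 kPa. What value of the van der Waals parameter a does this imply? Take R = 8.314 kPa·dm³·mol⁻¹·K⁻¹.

From T_c = 8a/(27Rb) and P_c = a/(27b²): a = 27 R² T_c²/(64 P_c).
a = 27×(8.314)²×(305.3)²/(64×4872) = 173955199/311808 = 557.9 kPa·dm⁶/mol²

a ≈ 557.9 kPa·dm⁶/mol²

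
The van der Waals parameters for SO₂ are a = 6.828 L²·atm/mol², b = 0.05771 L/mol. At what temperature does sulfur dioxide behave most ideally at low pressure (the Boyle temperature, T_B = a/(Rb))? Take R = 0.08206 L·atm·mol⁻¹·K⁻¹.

For a van der Waals gas the second virial coefficient B₂ = b − a/(RT) vanishes at T_B = a/(Rb).
T_B = 6.828/(0.08206×0.05771) = 6.828/0.0047357 = 1442 K

T_B ≈ 1442 K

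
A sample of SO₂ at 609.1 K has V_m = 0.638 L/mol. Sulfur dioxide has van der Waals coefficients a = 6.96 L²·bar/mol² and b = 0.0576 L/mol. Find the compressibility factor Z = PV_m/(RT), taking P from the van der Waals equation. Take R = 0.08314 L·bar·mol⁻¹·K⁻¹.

Z ≈ 0.8838

P = RT/(V_m − b) − a/V_m² = (0.08314)(609.1)/(0.638 − 0.0576) − 6.96/(0.638)²
  = 50.641/0.58040 − 17.099 = 87.252 − 17.099 = 70.153 bar
Z = PV_m/(RT) = (70.153)(0.638)/((0.08314)(609.1)) = 44.758/50.641 = 0.8838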